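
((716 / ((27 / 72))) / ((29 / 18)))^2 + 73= 1181220817 / 841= 1404543.18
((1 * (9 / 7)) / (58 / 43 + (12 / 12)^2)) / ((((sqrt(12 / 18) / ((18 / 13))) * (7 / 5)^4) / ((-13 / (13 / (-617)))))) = 1343131875 * sqrt(6) / 22067591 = 149.09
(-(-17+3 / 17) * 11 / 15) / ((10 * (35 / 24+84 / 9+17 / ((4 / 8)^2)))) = 12584 / 803675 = 0.02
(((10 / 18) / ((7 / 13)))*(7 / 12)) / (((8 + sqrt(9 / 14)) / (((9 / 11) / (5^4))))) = 364 / 3658875- 13*sqrt(14) / 4878500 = 0.00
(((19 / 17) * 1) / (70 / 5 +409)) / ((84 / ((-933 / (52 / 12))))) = -5909 / 872508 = -0.01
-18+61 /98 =-1703 /98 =-17.38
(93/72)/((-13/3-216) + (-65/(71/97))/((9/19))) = -6603/2084704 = -0.00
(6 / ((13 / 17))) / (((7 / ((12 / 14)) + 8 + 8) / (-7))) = -4284 / 1885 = -2.27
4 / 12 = 1 / 3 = 0.33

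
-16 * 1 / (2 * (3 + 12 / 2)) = -8 / 9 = -0.89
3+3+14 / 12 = 43 / 6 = 7.17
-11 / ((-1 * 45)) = 11 / 45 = 0.24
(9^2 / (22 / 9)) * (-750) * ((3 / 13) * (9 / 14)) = -7381125 / 2002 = -3686.88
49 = 49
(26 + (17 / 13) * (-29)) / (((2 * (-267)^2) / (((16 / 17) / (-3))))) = 1240 / 47264607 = 0.00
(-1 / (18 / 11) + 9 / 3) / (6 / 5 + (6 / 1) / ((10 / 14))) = 215 / 864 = 0.25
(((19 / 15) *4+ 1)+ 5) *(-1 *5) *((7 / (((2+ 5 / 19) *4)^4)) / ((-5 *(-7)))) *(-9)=32449929 / 2188032640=0.01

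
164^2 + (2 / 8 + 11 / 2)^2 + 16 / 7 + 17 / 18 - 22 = 26910.29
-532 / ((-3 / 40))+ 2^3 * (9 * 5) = 22360 / 3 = 7453.33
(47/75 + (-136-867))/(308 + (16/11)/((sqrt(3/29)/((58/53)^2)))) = -2763378319808953/848842769852150 + 7814319774008 * sqrt(87)/1273264154778225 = -3.20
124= 124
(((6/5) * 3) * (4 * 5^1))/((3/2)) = 48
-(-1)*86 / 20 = 43 / 10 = 4.30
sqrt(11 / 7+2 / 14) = 1.31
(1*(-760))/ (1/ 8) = -6080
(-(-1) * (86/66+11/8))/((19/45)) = 6.34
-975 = -975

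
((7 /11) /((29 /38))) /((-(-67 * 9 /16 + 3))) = 4256 /177045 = 0.02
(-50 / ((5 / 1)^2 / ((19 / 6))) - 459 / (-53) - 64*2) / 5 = -19982 / 795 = -25.13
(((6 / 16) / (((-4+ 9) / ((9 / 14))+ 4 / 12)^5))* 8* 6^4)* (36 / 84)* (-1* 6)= -4132485216 / 14511501151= -0.28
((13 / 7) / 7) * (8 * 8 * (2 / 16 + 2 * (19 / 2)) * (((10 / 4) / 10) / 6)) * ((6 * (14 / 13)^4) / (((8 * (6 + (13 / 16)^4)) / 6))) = 11791761408 / 926644069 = 12.73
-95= -95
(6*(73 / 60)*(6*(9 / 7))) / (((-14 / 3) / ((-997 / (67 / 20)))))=11790522 / 3283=3591.39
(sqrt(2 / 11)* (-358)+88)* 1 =88-358* sqrt(22) / 11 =-64.65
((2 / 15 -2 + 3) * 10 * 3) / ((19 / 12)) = 408 / 19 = 21.47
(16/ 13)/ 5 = 16/ 65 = 0.25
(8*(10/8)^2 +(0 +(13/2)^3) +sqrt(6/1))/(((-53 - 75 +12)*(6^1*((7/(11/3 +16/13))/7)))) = -2.04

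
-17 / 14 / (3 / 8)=-68 / 21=-3.24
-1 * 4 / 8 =-1 / 2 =-0.50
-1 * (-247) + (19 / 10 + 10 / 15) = 7487 / 30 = 249.57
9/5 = 1.80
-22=-22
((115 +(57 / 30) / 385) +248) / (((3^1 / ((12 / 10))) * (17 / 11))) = 1397569 / 14875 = 93.95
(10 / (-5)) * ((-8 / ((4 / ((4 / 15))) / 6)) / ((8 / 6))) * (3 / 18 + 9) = 44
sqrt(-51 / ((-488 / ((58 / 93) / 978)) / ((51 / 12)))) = 17 * sqrt(53632542) / 7397592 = 0.02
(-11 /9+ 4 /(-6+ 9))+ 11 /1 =100 /9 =11.11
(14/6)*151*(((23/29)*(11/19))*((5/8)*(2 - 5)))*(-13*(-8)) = -17382365/551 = -31546.94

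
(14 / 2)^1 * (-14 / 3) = -98 / 3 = -32.67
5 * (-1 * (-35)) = 175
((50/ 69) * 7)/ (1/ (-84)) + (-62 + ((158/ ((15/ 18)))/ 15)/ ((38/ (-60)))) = -508.04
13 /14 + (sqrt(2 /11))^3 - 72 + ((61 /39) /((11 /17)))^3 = -62946613913 /1105350246 + 2* sqrt(22) /121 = -56.87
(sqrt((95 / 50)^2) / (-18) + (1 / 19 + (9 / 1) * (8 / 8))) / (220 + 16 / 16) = 30599 / 755820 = 0.04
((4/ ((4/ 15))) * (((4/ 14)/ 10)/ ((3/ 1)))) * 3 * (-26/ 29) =-78/ 203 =-0.38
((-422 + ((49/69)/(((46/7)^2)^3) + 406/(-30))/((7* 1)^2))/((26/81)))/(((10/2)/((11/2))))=-2869572285617121909/1982970340332800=-1447.11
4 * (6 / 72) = 1 / 3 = 0.33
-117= -117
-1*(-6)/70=3/35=0.09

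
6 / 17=0.35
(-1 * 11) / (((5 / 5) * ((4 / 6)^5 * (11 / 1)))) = -243 / 32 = -7.59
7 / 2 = 3.50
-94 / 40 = -47 / 20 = -2.35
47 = 47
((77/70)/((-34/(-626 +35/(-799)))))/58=5502299/15756280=0.35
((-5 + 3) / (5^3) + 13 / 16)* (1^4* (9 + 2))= 17523 / 2000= 8.76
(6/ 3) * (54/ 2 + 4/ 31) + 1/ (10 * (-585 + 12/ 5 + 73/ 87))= 851311327/ 15690092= 54.26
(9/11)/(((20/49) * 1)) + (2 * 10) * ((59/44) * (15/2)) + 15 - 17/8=95047/440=216.02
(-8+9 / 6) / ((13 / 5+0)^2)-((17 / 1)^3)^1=-127763 / 26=-4913.96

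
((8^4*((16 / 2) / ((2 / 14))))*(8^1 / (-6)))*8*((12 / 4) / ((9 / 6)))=-14680064 / 3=-4893354.67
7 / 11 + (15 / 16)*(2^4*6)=997 / 11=90.64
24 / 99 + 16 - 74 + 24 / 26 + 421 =156227 / 429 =364.17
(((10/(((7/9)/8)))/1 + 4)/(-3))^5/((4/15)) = -292696818824960/1361367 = -215002140.37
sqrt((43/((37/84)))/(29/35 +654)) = 14 * sqrt(295815)/19721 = 0.39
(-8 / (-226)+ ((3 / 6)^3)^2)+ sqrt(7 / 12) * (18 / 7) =369 / 7232+ 3 * sqrt(21) / 7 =2.01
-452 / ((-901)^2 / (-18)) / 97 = 8136 / 78744697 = 0.00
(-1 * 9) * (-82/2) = 369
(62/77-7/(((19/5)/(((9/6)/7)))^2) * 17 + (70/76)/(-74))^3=225610717746133/3171792978699983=0.07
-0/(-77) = 0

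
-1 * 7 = -7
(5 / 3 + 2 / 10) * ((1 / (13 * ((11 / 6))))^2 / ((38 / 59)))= 9912 / 1942655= 0.01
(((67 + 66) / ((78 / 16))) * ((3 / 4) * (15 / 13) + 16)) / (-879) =-233282 / 445653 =-0.52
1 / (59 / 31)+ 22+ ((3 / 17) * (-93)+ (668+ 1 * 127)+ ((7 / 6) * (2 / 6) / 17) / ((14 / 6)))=4821161 / 6018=801.12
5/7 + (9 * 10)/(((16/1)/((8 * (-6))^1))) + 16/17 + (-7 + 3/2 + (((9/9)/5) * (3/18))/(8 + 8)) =-15641881/57120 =-273.84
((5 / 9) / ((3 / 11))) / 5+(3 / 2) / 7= 235 / 378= 0.62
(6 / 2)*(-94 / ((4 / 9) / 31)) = -39339 / 2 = -19669.50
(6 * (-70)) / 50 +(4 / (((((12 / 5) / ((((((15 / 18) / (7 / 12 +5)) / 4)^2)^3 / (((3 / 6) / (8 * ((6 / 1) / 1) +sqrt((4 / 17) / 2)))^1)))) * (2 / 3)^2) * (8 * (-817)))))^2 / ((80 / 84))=-8178428593893213867797409307584190587 / 973622451653954031883333555642695680 +692138671875 * sqrt(34) / 12170280645674425398541669445533696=-8.40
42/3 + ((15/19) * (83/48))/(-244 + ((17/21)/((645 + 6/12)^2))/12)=21799216457179/1557709395152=13.99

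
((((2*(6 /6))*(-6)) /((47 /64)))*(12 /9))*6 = -6144 /47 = -130.72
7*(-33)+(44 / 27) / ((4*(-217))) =-1353440 / 5859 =-231.00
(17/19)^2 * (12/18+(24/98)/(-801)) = 839834/1574321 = 0.53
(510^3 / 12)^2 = 122196443062500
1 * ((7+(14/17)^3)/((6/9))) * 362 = 4104.28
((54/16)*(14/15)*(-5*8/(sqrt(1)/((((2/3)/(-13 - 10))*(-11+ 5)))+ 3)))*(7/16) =-63/10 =-6.30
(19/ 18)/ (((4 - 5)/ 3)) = -19/ 6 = -3.17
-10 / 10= -1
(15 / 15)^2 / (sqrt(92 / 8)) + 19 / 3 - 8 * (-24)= sqrt(46) / 23 + 595 / 3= 198.63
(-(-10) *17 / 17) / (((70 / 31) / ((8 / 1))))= 248 / 7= 35.43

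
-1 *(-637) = 637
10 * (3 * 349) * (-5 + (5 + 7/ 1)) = 73290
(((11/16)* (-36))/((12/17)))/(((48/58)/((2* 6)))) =-16269/32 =-508.41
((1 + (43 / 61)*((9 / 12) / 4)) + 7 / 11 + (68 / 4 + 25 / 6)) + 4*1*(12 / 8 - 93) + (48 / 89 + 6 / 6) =-978986863 / 2866512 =-341.53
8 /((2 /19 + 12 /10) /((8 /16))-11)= -760 /797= -0.95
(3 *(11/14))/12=11/56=0.20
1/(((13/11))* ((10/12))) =66/65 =1.02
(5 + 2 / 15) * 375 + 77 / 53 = 102102 / 53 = 1926.45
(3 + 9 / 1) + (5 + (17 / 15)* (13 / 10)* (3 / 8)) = 7021 / 400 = 17.55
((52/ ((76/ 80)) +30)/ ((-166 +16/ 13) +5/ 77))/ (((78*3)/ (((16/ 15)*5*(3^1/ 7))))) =-0.01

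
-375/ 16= -23.44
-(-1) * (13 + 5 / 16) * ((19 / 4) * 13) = 52611 / 64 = 822.05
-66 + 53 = -13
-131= -131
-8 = -8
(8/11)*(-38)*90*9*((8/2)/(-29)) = 984960/319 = 3087.65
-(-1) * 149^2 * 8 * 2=355216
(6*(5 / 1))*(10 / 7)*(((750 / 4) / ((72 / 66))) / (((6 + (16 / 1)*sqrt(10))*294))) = -103125 / 1731464 + 34375*sqrt(10) / 216433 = 0.44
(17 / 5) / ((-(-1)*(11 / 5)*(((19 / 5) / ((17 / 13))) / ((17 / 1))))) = 24565 / 2717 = 9.04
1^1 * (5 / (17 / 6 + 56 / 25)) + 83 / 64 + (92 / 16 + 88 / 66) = 1368449 / 146112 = 9.37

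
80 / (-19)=-80 / 19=-4.21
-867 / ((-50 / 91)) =78897 / 50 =1577.94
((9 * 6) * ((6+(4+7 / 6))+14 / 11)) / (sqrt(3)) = 2463 * sqrt(3) / 11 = 387.82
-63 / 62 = -1.02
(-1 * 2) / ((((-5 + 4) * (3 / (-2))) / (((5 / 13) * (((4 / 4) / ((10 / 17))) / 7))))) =-34 / 273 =-0.12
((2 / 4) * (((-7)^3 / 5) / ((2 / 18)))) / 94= -3087 / 940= -3.28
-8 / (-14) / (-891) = -4 / 6237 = -0.00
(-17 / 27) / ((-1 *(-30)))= -17 / 810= -0.02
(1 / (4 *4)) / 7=1 / 112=0.01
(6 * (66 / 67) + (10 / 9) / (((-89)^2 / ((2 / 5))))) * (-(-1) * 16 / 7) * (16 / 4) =1806765568 / 33434541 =54.04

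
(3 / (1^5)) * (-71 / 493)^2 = 15123 / 243049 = 0.06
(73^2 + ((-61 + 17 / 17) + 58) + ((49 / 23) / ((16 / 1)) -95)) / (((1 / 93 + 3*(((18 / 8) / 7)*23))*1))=1253451675 / 5315852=235.80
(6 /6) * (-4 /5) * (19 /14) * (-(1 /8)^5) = 19 /573440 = 0.00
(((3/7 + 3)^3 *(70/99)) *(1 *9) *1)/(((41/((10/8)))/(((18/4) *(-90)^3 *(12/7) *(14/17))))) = -13604889600000/375683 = -36213748.29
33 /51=11 /17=0.65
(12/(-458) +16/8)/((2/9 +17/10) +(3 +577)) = 40680/11993417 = 0.00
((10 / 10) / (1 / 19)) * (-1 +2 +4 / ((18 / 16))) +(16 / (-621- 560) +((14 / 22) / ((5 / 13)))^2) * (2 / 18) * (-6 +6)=779 / 9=86.56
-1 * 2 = -2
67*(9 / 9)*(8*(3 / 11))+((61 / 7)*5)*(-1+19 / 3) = 87448 / 231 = 378.56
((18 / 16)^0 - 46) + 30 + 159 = 144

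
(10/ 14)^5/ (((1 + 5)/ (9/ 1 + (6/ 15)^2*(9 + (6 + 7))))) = 39125/ 100842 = 0.39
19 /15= 1.27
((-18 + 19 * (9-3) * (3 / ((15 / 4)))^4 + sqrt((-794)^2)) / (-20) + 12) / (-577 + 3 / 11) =500753 / 9912500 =0.05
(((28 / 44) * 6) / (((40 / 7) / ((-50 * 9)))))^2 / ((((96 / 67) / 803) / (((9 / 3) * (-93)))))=-19903997498175 / 1408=-14136361859.50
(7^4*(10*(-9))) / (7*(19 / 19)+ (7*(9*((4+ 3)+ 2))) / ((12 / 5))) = -123480 / 139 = -888.35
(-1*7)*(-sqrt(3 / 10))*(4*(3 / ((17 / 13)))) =546*sqrt(30) / 85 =35.18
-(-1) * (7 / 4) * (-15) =-105 / 4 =-26.25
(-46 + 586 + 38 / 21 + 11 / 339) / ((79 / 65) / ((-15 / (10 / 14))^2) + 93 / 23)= 40367408445 / 301445806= 133.91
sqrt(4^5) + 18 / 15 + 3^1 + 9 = 226 / 5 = 45.20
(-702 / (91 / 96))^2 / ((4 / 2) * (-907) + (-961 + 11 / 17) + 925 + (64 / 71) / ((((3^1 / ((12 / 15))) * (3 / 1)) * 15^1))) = -21894802329600 / 73828776427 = -296.56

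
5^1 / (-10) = -1 / 2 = -0.50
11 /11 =1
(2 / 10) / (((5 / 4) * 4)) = 1 / 25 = 0.04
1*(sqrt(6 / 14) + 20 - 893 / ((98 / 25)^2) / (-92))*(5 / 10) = sqrt(21) / 14 + 18229485 / 1767136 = 10.64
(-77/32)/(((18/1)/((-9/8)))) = 77/512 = 0.15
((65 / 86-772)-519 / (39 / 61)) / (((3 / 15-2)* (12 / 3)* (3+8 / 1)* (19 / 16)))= 17698090 / 1051479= 16.83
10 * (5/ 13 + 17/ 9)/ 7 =3.25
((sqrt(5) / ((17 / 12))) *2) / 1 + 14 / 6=7 / 3 + 24 *sqrt(5) / 17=5.49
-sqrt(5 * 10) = -5 * sqrt(2) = -7.07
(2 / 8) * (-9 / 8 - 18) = -153 / 32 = -4.78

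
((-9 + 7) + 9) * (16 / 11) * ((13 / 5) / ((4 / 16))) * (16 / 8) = 11648 / 55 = 211.78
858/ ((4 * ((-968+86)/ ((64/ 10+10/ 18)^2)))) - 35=-55684067/ 1190700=-46.77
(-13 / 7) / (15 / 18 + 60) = -78 / 2555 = -0.03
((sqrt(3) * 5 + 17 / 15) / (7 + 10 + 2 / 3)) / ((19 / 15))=51 / 1007 + 225 * sqrt(3) / 1007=0.44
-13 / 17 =-0.76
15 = 15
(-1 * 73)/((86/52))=-44.14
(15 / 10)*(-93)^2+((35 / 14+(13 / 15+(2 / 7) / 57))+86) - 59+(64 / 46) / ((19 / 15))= 596733052 / 45885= 13004.97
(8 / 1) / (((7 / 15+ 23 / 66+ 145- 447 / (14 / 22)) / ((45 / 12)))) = -69300 / 1285777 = -0.05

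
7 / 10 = 0.70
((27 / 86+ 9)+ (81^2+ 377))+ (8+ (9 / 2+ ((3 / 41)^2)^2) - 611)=771429930722 / 121507723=6348.81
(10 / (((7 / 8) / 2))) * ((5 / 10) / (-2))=-40 / 7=-5.71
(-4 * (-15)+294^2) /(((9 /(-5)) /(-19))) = 2739040 /3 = 913013.33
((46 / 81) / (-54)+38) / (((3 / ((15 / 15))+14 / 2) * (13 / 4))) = 12782 / 10935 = 1.17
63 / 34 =1.85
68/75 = 0.91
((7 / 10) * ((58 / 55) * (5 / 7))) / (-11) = -29 / 605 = -0.05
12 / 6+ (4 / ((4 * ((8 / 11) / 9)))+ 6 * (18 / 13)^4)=8323363 / 228488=36.43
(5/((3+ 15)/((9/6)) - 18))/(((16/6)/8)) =-5/2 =-2.50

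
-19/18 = -1.06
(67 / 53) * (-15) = -1005 / 53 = -18.96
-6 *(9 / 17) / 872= -27 / 7412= -0.00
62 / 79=0.78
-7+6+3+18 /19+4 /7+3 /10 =5079 /1330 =3.82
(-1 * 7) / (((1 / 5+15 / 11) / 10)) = -1925 / 43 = -44.77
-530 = -530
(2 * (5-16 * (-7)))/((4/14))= 819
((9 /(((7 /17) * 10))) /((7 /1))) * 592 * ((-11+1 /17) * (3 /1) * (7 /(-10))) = 743256 /175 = 4247.18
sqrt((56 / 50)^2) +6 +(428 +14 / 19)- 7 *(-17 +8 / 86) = 11319651 / 20425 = 554.21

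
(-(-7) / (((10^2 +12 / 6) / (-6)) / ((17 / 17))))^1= -7 / 17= -0.41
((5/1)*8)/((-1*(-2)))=20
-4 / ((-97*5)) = 0.01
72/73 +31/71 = 7375/5183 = 1.42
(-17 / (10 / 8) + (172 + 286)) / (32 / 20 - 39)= -202 / 17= -11.88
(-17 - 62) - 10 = -89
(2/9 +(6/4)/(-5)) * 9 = -7/10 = -0.70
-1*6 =-6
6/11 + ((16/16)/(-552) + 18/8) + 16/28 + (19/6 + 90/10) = 660161/42504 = 15.53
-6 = -6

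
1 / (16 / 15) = 0.94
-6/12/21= -1/42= -0.02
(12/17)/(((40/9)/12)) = 162/85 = 1.91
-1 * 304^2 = -92416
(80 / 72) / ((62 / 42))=70 / 93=0.75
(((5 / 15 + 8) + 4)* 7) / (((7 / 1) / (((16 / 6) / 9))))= 296 / 81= 3.65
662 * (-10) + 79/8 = -52881/8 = -6610.12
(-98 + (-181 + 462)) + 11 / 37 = 6782 / 37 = 183.30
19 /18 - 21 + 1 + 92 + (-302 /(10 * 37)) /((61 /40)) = 2946211 /40626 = 72.52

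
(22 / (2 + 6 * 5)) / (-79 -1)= -11 / 1280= -0.01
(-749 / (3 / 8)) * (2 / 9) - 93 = -14495 / 27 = -536.85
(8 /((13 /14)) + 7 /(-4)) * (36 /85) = 189 /65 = 2.91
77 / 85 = 0.91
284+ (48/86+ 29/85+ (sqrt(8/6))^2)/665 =2070874381/7291725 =284.00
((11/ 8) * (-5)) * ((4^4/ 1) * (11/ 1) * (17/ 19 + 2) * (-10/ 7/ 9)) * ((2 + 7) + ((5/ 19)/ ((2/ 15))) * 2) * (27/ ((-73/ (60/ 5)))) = -94298688000/ 184471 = -511184.35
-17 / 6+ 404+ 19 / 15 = 12073 / 30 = 402.43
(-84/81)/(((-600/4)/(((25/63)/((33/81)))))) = 0.01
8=8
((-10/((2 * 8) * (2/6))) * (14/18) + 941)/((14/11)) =248039/336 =738.21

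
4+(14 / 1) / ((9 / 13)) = 218 / 9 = 24.22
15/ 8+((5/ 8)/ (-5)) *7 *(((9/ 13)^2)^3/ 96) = 2315628291/ 1235663104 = 1.87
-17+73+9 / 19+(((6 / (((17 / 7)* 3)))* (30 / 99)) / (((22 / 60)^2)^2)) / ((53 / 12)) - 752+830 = 379366659805 / 2757032069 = 137.60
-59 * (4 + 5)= -531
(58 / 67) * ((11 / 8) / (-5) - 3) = -3799 / 1340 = -2.84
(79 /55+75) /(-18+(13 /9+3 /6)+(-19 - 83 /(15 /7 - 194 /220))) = -73477512 /96969455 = -0.76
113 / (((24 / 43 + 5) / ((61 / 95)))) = 296399 / 22705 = 13.05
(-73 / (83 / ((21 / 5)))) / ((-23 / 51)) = 78183 / 9545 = 8.19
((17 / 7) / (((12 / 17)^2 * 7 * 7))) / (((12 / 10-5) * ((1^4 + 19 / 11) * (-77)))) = 4913 / 39414816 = 0.00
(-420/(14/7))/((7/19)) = -570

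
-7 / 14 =-1 / 2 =-0.50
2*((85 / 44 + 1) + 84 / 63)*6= 563 / 11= 51.18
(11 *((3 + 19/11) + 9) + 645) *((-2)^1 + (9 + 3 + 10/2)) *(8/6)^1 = 15920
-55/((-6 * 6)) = 55/36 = 1.53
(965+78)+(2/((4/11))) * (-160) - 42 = 121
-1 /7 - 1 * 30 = -211 /7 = -30.14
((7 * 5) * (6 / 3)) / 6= 35 / 3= 11.67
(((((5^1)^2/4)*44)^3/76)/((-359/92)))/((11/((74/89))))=-5300.62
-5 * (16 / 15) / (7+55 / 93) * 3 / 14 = -372 / 2471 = -0.15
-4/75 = -0.05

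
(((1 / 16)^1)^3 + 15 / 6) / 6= 10241 / 24576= 0.42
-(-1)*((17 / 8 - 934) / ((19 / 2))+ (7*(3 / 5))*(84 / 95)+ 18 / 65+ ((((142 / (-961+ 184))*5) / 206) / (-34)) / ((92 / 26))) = -36366233693761 / 386457694350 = -94.10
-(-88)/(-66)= -4/3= -1.33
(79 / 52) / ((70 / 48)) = 474 / 455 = 1.04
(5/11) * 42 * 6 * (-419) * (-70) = 36955800/11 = 3359618.18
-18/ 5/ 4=-9/ 10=-0.90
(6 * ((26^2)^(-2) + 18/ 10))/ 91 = 12338367/ 103962040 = 0.12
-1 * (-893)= 893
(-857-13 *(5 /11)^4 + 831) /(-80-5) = 388791 /1244485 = 0.31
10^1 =10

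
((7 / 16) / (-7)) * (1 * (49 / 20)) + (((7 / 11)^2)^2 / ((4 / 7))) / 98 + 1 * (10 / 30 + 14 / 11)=1.46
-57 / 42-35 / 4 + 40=837 / 28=29.89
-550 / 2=-275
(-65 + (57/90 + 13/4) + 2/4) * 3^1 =-3637/20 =-181.85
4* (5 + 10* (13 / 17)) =860 / 17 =50.59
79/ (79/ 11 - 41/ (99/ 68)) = -7821/ 2077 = -3.77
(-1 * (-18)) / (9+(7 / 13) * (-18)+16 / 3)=702 / 181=3.88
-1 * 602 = -602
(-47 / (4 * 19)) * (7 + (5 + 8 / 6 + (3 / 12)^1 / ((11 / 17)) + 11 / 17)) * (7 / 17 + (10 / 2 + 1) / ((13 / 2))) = -446993735 / 37690224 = -11.86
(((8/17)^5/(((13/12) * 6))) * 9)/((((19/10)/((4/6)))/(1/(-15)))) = -262144/350704679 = -0.00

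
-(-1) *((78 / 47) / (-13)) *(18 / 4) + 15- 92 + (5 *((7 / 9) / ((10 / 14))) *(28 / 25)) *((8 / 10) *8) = -2038262 / 52875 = -38.55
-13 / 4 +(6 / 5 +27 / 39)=-353 / 260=-1.36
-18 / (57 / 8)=-48 / 19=-2.53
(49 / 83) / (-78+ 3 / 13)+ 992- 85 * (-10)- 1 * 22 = 152721023 / 83913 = 1819.99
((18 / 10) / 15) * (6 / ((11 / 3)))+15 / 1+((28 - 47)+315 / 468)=-44767 / 14300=-3.13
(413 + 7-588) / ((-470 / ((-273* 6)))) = -137592 / 235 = -585.50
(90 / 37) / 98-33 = -59784 / 1813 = -32.98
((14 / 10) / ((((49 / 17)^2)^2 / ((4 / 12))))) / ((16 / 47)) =3925487 / 197650320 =0.02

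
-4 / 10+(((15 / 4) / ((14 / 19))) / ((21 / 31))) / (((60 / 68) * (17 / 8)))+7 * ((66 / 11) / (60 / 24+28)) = 223451 / 44835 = 4.98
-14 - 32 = -46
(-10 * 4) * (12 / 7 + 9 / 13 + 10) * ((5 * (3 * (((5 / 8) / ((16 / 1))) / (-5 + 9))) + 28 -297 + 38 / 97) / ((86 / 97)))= 75264135825 / 500864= 150268.61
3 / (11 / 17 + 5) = 17 / 32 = 0.53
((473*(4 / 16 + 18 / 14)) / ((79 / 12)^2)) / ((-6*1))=-122034 / 43687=-2.79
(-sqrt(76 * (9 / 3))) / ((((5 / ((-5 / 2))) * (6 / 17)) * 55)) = 17 * sqrt(57) / 330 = 0.39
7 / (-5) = -7 / 5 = -1.40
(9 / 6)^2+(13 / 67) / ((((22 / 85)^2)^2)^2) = 35432040793013677 / 3676683526912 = 9636.96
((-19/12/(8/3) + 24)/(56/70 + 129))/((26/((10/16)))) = 18725/4319744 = 0.00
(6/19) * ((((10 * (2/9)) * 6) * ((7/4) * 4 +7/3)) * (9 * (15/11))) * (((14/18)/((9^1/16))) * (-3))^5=-197382268518400/333213507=-592359.75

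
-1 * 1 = -1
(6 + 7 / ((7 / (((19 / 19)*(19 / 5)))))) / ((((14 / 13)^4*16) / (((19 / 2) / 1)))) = 542659 / 125440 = 4.33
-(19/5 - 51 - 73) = 601/5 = 120.20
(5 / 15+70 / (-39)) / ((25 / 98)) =-1862 / 325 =-5.73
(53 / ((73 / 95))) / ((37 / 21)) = 105735 / 2701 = 39.15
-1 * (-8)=8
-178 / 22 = -89 / 11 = -8.09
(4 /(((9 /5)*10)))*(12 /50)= 4 /75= 0.05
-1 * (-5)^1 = 5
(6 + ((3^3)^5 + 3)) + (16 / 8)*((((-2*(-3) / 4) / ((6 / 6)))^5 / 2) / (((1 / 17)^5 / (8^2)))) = 704399418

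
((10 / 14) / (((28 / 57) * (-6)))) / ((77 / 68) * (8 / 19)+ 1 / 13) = -79781 / 182280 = -0.44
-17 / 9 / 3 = -17 / 27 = -0.63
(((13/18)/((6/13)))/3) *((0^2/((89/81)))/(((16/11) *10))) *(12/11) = 0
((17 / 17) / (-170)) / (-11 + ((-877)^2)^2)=-1 / 100565101167100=-0.00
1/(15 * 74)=1/1110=0.00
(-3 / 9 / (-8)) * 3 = 1 / 8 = 0.12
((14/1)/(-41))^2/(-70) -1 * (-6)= 6.00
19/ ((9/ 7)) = 133/ 9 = 14.78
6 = 6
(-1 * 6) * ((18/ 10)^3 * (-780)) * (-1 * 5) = -136468.80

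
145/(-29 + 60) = 4.68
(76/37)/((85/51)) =228/185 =1.23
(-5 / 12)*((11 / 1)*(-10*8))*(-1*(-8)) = 8800 / 3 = 2933.33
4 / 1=4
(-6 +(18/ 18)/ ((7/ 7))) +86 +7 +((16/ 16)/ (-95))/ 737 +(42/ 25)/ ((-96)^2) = 47319027941/ 537715200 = 88.00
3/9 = 1/3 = 0.33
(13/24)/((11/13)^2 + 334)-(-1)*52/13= 5432629/1357608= 4.00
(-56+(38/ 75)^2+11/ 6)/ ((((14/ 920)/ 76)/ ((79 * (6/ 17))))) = -47857715888/ 6375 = -7507092.69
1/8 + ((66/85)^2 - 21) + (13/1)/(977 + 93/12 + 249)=-1155893429/57048600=-20.26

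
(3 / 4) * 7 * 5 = 105 / 4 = 26.25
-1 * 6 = -6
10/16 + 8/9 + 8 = 9.51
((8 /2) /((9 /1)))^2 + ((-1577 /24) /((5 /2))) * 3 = -127417 /1620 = -78.65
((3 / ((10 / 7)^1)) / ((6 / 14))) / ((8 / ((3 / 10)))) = 147 / 800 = 0.18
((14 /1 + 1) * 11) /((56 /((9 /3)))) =495 /56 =8.84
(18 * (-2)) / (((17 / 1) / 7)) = -252 / 17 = -14.82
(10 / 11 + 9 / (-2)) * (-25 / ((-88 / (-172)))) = 175.46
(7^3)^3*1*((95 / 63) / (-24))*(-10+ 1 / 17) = 25205305.03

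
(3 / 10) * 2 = 3 / 5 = 0.60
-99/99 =-1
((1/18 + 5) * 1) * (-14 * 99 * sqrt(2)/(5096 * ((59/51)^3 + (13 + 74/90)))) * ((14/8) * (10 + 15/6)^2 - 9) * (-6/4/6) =30868550955 * sqrt(2)/5219611136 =8.36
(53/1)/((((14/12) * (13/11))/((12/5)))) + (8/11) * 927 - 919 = -763579/5005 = -152.56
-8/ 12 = -2/ 3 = -0.67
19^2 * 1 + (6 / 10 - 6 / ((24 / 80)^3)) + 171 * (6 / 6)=13967 / 45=310.38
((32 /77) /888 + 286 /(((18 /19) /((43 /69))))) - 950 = -1347915203 /1769229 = -761.87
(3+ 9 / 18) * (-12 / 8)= -5.25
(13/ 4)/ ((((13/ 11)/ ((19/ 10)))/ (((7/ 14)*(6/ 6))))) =209/ 80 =2.61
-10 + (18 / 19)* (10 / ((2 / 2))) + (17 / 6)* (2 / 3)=233 / 171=1.36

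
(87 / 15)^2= 841 / 25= 33.64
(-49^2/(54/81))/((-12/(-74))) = -88837/4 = -22209.25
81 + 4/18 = 731/9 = 81.22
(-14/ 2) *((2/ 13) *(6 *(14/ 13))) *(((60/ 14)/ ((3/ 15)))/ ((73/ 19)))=-478800/ 12337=-38.81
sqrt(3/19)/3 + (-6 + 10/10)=-5 + sqrt(57)/57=-4.87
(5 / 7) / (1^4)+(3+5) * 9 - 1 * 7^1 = 460 / 7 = 65.71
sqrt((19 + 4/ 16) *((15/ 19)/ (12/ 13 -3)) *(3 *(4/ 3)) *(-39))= 13 *sqrt(21945)/ 57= 33.79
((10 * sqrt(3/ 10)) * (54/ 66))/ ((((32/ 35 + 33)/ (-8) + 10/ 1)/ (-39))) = -98280 * sqrt(30)/ 17743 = -30.34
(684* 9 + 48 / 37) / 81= 75940 / 999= 76.02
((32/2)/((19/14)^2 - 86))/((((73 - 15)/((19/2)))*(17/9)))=-134064/8132035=-0.02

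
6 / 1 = 6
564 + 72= 636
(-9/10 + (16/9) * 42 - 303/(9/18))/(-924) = 2281/3960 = 0.58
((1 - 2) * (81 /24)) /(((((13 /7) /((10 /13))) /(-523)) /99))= 48929265 /676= 72380.57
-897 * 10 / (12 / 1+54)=-135.91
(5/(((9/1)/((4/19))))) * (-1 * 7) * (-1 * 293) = 41020/171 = 239.88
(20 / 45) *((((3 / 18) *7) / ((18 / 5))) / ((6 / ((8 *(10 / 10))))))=140 / 729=0.19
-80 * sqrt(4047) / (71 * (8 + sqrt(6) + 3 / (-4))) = -1856 * sqrt(4047) / 10579 + 768 * sqrt(2698) / 10579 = -7.39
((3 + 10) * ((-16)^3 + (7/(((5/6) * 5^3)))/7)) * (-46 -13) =1963515398/625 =3141624.64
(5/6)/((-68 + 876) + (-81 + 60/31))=0.00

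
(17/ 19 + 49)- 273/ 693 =31037/ 627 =49.50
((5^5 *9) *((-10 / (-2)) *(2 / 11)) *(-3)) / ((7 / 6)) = -5062500 / 77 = -65746.75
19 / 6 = 3.17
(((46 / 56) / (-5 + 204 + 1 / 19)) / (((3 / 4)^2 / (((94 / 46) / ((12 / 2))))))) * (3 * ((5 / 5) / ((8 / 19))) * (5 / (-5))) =-16967 / 953064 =-0.02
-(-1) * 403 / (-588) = -403 / 588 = -0.69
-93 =-93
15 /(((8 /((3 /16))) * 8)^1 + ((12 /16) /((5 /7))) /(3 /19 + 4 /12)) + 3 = 250899 /82433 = 3.04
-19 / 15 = -1.27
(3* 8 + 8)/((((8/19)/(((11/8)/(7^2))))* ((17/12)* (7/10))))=2.15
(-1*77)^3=-456533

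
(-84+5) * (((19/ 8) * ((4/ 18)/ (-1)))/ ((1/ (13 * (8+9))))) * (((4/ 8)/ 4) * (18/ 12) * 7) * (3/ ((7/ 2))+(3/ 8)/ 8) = 44782335/ 4096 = 10933.19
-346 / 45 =-7.69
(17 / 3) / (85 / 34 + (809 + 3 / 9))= 34 / 4871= 0.01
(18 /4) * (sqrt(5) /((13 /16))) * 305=21960 * sqrt(5) /13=3777.23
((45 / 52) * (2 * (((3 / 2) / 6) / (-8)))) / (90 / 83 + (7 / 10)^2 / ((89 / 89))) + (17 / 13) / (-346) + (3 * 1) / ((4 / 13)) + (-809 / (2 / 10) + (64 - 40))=-1886119425927 / 470202928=-4011.29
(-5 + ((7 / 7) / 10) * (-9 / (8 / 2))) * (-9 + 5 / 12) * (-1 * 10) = -21527 / 48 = -448.48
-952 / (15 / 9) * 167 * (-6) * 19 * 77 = 4186684656 / 5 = 837336931.20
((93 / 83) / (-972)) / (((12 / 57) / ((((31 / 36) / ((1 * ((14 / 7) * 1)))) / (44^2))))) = -18259 / 14994118656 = -0.00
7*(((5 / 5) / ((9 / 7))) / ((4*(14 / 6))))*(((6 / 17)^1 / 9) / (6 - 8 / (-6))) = 7 / 2244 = 0.00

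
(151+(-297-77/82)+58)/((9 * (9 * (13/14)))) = -1309/1107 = -1.18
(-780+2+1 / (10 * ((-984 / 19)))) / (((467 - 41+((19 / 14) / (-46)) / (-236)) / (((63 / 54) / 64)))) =-0.03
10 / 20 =1 / 2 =0.50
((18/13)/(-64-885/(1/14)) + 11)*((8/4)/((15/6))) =3561808/404755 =8.80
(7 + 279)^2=81796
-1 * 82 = -82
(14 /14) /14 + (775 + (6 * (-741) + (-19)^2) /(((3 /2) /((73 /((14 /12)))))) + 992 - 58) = -2361713 /14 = -168693.79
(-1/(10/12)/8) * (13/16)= -39/320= -0.12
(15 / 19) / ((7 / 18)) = 270 / 133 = 2.03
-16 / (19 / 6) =-96 / 19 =-5.05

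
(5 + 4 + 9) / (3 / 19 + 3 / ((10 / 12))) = 570 / 119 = 4.79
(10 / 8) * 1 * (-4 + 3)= -5 / 4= -1.25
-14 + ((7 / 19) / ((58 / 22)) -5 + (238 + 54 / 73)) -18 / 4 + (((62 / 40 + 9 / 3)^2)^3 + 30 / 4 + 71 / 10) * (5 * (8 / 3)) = 7640190898948381 / 64356800000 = 118716.14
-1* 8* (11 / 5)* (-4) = 352 / 5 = 70.40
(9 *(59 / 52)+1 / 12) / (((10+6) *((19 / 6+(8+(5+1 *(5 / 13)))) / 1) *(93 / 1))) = 803 / 1921008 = 0.00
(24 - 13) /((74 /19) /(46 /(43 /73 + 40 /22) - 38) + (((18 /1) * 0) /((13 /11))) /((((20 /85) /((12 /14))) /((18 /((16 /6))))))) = -3815922 /71521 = -53.35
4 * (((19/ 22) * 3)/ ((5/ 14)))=1596/ 55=29.02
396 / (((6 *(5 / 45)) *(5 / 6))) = 3564 / 5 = 712.80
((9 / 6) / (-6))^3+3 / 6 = 31 / 64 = 0.48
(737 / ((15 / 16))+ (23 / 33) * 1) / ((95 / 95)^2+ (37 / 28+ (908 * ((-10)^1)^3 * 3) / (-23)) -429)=83608588 / 12539541135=0.01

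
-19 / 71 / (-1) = 0.27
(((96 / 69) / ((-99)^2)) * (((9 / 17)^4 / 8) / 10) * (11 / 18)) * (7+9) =0.00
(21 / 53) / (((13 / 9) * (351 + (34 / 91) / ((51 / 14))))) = 567 / 725729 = 0.00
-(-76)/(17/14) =1064/17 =62.59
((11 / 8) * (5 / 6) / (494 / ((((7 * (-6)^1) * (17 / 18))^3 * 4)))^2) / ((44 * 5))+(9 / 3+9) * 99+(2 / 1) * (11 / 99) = 5376409651729 / 2134826928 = 2518.43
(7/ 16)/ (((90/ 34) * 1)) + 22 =15959/ 720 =22.17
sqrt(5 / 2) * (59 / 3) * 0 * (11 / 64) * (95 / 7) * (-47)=0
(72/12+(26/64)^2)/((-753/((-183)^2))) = -70472019/257024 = -274.18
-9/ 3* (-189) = 567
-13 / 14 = -0.93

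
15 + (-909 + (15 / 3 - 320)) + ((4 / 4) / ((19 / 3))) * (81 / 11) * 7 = -1200.86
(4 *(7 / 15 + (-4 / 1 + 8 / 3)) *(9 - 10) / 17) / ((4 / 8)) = 104 / 255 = 0.41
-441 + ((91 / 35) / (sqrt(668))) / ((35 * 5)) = -441.00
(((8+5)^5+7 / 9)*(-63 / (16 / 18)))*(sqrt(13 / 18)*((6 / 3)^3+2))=-87718155*sqrt(26) / 2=-223638292.02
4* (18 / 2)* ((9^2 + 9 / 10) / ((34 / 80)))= 117936 / 17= 6937.41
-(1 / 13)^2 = -0.01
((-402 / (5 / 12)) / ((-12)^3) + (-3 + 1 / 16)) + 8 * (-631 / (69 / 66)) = -4830.90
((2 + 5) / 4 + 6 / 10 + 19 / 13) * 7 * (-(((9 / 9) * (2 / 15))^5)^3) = -0.00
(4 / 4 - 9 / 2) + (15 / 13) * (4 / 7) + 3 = 29 / 182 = 0.16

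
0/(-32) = 0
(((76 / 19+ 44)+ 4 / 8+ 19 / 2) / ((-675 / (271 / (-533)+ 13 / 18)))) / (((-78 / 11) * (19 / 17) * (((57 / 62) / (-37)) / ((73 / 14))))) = -133043451409 / 273524700150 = -0.49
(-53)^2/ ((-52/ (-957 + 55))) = 1266859/ 26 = 48725.35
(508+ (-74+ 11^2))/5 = 111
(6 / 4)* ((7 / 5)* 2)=21 / 5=4.20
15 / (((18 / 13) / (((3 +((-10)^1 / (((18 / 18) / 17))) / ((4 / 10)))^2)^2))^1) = 1030702109320 / 3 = 343567369773.33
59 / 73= 0.81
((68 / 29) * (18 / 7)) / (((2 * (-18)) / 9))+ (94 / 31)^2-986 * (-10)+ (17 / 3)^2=17381541185 / 1755747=9899.80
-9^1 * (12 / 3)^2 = -144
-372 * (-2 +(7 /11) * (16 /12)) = 4712 /11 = 428.36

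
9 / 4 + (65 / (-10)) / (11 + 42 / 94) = 905 / 538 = 1.68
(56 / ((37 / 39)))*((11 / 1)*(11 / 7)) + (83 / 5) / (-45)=8491129 / 8325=1019.96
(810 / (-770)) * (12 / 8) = -243 / 154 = -1.58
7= 7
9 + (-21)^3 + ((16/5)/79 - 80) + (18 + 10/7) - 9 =-9321.53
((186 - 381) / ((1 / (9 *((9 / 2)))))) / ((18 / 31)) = -54405 / 4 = -13601.25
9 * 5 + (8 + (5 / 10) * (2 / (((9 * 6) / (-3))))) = 953 / 18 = 52.94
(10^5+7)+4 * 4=100023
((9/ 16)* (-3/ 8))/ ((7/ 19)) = -513/ 896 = -0.57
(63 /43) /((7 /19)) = 171 /43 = 3.98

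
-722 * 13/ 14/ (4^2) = -4693/ 112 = -41.90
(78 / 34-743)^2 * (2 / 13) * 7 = 2219818496 / 3757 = 590848.68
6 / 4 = 3 / 2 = 1.50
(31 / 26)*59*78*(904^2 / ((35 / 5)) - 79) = 4481029881 / 7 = 640147125.86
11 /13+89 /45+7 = 5747 /585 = 9.82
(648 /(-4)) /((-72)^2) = -1 /32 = -0.03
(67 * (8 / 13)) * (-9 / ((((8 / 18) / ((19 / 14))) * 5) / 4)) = -412452 / 455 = -906.49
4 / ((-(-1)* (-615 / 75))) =-20 / 41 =-0.49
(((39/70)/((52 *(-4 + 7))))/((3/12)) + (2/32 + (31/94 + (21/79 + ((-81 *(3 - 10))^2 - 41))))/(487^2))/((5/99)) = 27.12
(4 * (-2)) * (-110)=880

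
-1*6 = -6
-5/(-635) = 1/127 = 0.01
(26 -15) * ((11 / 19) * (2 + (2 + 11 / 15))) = 8591 / 285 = 30.14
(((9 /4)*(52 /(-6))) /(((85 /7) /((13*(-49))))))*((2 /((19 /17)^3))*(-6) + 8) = -355105842 /583015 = -609.09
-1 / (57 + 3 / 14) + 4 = 3190 / 801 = 3.98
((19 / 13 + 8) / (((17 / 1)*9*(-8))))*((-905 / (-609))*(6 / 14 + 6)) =-185525 / 2512328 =-0.07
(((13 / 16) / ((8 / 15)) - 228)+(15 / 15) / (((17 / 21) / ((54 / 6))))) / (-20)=468621 / 43520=10.77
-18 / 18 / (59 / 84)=-84 / 59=-1.42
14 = 14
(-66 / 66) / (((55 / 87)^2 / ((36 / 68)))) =-68121 / 51425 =-1.32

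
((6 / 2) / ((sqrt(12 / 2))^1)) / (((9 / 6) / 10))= 10 * sqrt(6) / 3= 8.16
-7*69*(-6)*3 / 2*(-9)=-39123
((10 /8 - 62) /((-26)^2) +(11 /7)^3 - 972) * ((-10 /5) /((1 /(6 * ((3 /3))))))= 2693961327 /231868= 11618.51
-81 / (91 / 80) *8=-51840 / 91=-569.67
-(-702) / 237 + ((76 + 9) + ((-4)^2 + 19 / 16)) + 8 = 143021 / 1264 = 113.15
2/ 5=0.40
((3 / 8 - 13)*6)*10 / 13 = -1515 / 26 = -58.27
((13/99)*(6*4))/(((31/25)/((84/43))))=72800/14663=4.96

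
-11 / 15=-0.73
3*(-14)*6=-252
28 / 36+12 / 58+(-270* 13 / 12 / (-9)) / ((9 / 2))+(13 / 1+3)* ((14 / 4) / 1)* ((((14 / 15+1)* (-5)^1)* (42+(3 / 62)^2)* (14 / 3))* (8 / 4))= -17741931214 / 83607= -212206.29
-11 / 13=-0.85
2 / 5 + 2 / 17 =44 / 85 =0.52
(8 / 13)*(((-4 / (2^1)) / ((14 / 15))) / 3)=-40 / 91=-0.44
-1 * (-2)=2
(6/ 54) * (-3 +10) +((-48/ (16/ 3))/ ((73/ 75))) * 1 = -5564/ 657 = -8.47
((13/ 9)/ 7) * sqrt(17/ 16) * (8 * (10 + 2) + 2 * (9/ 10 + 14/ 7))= 6617 * sqrt(17)/ 1260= 21.65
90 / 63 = 10 / 7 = 1.43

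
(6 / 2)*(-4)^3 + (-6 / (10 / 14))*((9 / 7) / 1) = -1014 / 5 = -202.80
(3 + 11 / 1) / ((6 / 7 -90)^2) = 343 / 194688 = 0.00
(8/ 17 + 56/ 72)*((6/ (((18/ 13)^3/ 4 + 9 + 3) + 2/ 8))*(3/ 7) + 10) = 1547507594/ 121542435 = 12.73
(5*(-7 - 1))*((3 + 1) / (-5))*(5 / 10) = 16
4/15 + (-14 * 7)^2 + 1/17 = 2449103/255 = 9604.33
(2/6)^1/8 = 1/24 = 0.04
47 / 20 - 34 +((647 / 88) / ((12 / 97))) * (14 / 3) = 1945897 / 7920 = 245.69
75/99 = 25/33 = 0.76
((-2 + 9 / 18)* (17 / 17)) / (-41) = 3 / 82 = 0.04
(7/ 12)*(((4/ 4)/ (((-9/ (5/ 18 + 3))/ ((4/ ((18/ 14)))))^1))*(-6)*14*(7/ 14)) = 20237/ 729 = 27.76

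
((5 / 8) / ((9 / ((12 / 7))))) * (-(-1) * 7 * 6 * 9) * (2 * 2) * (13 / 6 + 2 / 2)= 570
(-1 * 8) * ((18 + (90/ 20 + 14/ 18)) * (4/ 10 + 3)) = -28492/ 45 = -633.16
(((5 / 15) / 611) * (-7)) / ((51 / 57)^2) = -0.00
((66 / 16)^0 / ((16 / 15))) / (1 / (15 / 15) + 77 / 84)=45 / 92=0.49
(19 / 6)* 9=57 / 2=28.50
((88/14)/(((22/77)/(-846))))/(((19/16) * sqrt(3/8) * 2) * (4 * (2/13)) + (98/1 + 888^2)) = -19844933030208/840884788028645 + 9194328 * sqrt(6)/840884788028645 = -0.02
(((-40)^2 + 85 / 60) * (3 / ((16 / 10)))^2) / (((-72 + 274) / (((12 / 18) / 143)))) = 43675 / 336128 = 0.13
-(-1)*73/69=73/69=1.06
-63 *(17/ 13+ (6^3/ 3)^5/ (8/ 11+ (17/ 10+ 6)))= -19368525606633/ 1339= -14464918302.19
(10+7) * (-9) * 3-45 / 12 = -1851 / 4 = -462.75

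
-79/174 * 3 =-79/58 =-1.36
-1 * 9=-9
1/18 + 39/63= 85/126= 0.67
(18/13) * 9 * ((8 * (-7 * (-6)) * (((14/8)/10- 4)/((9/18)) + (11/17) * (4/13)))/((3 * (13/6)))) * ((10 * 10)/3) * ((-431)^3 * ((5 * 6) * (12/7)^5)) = 510182534293830195609600/89674949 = 5689242536327845.53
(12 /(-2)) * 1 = -6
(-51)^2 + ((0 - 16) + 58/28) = 36219/14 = 2587.07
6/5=1.20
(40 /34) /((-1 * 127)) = -20 /2159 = -0.01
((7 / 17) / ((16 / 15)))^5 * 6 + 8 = 5993600341403 / 744413986816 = 8.05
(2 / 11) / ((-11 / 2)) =-4 / 121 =-0.03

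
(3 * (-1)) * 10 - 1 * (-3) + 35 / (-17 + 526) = -13708 / 509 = -26.93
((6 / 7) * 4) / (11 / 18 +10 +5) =432 / 1967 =0.22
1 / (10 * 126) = 1 / 1260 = 0.00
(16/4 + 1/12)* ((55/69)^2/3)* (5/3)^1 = 1.44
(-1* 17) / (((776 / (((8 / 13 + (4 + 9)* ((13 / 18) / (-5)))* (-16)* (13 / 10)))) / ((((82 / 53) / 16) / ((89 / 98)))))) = -50443981 / 823588200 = -0.06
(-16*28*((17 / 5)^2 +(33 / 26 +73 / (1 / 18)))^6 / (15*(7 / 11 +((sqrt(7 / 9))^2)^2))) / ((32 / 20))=-122215636340334441697332173066665460217 / 1489523089843750000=-82050179130257579415.19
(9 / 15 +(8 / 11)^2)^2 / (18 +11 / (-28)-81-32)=-13061692 / 977652775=-0.01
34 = 34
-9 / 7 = -1.29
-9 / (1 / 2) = -18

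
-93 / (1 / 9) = -837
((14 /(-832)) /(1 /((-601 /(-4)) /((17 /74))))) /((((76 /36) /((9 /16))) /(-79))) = 996061941 /4299776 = 231.65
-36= -36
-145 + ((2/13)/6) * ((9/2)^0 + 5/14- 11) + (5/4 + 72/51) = -882319/6188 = -142.59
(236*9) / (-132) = -177 / 11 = -16.09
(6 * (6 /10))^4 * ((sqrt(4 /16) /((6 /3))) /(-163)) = -26244 /101875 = -0.26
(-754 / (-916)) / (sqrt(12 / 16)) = 377*sqrt(3) / 687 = 0.95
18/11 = 1.64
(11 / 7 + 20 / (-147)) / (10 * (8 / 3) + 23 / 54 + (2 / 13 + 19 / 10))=123435 / 2506448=0.05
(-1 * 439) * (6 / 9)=-878 / 3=-292.67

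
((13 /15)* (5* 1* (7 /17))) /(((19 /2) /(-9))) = -546 /323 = -1.69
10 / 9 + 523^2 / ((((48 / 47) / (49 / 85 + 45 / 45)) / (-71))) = -183466014073 / 6120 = -29978106.87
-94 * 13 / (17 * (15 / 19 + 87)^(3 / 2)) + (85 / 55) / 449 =17 / 4939-11609 * sqrt(7923) / 11824452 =-0.08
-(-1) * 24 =24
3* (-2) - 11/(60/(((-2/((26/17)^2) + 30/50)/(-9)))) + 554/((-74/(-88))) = 22042764983/33766200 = 652.81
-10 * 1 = -10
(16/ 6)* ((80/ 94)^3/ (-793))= -0.00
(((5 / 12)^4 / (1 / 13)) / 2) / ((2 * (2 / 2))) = 8125 / 82944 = 0.10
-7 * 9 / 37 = -63 / 37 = -1.70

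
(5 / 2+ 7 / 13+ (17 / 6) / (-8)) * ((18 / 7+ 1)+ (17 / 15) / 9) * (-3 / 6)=-4.96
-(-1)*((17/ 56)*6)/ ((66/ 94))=799/ 308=2.59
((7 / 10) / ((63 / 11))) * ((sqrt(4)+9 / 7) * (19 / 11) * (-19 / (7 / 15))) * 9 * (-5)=124545 / 98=1270.87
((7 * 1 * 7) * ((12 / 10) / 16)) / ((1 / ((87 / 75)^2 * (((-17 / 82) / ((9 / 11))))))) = -7706083 / 6150000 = -1.25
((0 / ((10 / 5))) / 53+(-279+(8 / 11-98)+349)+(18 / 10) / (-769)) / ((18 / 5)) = -384533 / 50754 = -7.58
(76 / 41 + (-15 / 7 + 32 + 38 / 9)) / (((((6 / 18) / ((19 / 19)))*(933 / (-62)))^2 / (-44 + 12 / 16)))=-15430772195 / 249830343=-61.77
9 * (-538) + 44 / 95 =-4841.54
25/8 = 3.12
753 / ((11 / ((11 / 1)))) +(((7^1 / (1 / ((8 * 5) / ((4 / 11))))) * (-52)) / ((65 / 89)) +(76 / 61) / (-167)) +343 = -547327212 / 10187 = -53728.01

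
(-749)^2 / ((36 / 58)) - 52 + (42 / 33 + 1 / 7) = 1252645123 / 1386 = 903784.36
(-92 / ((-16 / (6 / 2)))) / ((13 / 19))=1311 / 52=25.21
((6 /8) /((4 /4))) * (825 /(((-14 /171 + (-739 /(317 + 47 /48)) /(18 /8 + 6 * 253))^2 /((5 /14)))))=13854304401116851703295 /436074233983944416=31770.52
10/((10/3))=3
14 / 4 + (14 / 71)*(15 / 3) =637 / 142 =4.49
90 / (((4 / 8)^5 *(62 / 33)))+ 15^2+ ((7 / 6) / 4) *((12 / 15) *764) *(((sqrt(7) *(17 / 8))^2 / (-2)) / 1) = -31532081 / 29760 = -1059.55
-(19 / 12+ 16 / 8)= -43 / 12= -3.58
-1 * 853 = -853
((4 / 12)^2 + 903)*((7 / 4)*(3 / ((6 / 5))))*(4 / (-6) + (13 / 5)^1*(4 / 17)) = -99568 / 459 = -216.92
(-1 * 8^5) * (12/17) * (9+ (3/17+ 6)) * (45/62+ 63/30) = -44434980864/44795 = -991962.96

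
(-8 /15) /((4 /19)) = -38 /15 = -2.53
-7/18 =-0.39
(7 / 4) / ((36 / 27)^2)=63 / 64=0.98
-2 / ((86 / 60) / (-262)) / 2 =7860 / 43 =182.79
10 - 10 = 0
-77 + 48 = -29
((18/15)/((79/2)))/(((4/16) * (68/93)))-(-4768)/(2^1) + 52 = 16358856/6715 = 2436.17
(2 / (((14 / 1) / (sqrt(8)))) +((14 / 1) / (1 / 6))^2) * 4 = 8 * sqrt(2) / 7 +28224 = 28225.62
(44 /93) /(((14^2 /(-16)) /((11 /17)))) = -1936 /77469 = -0.02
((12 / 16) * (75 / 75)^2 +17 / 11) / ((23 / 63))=6363 / 1012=6.29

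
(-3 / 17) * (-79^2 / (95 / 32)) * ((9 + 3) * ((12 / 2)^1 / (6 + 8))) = 21568896 / 11305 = 1907.91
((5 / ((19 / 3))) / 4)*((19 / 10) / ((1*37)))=3 / 296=0.01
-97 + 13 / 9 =-860 / 9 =-95.56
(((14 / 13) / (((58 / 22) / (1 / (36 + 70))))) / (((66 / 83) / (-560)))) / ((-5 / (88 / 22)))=130144 / 59943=2.17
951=951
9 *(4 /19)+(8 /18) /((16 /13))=1543 /684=2.26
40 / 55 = 8 / 11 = 0.73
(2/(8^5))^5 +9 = 10625324586456701730817/1180591620717411303424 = 9.00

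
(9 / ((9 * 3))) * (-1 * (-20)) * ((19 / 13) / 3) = 380 / 117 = 3.25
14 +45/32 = 493/32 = 15.41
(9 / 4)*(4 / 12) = 3 / 4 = 0.75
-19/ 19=-1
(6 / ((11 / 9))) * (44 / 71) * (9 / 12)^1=162 / 71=2.28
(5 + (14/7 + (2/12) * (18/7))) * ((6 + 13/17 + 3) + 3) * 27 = 43524/17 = 2560.24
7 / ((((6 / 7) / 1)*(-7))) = -7 / 6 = -1.17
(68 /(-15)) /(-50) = 34 /375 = 0.09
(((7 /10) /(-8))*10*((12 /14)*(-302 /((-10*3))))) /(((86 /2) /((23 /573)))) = -3473 /492780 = -0.01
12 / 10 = 6 / 5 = 1.20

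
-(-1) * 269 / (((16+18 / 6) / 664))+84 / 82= 7324054 / 779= 9401.87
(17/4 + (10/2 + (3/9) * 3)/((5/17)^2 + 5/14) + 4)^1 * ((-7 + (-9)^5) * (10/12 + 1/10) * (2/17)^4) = -172344778368/749600975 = -229.92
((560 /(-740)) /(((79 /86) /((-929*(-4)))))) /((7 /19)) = -24287776 /2923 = -8309.19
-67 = -67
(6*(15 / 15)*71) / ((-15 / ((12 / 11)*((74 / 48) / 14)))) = -2627 / 770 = -3.41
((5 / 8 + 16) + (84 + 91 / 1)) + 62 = 2029 / 8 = 253.62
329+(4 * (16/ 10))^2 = 9249/ 25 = 369.96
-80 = -80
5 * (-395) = -1975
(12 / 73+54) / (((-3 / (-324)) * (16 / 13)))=693927 / 146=4752.92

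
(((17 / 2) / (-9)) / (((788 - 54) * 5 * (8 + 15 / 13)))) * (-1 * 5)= 13 / 92484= 0.00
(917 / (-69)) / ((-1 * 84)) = 131 / 828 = 0.16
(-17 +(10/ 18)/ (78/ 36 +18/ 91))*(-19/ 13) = 1233689/ 50349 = 24.50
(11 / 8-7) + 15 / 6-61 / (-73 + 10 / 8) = -2.27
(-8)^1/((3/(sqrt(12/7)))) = -16 * sqrt(21)/21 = -3.49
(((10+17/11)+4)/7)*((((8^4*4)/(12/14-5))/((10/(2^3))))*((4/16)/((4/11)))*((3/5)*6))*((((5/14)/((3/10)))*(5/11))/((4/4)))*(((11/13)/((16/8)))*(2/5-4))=14332.12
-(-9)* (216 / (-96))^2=729 / 16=45.56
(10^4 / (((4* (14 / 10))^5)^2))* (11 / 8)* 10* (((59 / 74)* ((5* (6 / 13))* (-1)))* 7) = -297088623046875 / 5088237313589248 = -0.06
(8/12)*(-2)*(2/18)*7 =-28/27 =-1.04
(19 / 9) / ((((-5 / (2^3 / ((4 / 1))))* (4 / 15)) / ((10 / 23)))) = -95 / 69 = -1.38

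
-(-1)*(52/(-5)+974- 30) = 4668/5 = 933.60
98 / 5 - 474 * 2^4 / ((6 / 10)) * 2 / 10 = -12542 / 5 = -2508.40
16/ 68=4/ 17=0.24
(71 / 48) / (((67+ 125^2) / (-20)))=-355 / 188304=-0.00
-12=-12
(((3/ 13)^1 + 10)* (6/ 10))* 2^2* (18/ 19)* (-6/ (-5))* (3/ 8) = 3402/ 325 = 10.47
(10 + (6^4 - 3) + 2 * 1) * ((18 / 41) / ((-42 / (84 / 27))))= -1740 / 41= -42.44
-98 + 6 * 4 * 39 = 838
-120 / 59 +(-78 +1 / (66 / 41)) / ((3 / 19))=-5748707 / 11682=-492.10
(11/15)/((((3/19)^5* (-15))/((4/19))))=-5734124/54675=-104.88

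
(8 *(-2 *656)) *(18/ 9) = -20992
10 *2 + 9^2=101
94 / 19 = 4.95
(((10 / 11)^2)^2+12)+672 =10024444 / 14641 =684.68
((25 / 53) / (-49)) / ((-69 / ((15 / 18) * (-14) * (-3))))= 125 / 25599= 0.00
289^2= 83521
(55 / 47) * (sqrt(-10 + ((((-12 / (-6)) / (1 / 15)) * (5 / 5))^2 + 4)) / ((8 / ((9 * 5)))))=2475 * sqrt(894) / 376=196.81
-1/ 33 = -0.03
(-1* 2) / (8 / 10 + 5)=-10 / 29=-0.34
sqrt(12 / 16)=sqrt(3) / 2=0.87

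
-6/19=-0.32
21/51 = 7/17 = 0.41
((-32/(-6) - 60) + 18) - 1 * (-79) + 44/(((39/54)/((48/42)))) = 30565/273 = 111.96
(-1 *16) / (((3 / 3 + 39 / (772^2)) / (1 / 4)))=-2383936 / 596023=-4.00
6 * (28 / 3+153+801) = 5780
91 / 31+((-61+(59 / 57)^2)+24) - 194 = -22862519 / 100719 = -226.99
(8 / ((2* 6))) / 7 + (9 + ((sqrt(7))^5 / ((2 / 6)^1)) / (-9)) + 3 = 254 / 21 - 49* sqrt(7) / 3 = -31.12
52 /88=13 /22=0.59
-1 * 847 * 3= -2541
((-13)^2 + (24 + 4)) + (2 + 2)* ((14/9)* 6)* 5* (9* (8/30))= 645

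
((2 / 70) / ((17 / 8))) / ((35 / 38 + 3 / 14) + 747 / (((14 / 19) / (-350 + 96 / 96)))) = -304 / 7999645885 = -0.00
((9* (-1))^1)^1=-9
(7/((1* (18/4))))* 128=1792/9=199.11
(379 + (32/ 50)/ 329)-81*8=-2212509/ 8225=-269.00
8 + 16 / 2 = 16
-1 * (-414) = 414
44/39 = 1.13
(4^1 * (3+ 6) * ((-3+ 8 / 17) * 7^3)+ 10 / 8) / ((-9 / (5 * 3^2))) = 156159.63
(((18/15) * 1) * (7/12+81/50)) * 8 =2644/125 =21.15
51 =51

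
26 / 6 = 13 / 3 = 4.33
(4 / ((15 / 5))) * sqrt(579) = 4 * sqrt(579) / 3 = 32.08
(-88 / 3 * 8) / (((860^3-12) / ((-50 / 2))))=4400 / 477041991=0.00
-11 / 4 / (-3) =11 / 12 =0.92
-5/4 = -1.25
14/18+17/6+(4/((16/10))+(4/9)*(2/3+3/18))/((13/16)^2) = 72635/9126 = 7.96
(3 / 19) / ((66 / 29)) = 0.07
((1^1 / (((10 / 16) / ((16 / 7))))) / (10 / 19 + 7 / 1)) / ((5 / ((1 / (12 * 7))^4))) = 19 / 9733774050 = 0.00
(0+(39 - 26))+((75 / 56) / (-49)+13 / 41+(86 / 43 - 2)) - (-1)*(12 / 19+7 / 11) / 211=65964389311 / 4961313896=13.30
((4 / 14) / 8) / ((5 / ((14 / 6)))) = 1 / 60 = 0.02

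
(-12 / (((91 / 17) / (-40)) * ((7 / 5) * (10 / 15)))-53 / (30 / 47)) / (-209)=-249233 / 3993990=-0.06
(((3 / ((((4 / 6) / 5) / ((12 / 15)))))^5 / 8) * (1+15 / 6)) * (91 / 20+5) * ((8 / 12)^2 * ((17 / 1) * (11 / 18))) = 36452770.20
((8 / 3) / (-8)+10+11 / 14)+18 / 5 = 2951 / 210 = 14.05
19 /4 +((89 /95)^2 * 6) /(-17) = 2724971 /613700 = 4.44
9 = 9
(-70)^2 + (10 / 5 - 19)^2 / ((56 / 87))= 299543 / 56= 5348.98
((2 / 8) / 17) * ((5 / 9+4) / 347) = 41 / 212364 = 0.00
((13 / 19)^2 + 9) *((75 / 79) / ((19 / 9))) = 2307150 / 541861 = 4.26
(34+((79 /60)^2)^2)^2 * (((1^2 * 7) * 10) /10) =1610046520555105927 /167961600000000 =9585.80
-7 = -7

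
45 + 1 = 46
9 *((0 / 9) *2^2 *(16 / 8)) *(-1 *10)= 0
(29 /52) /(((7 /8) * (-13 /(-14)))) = 116 /169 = 0.69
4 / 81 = 0.05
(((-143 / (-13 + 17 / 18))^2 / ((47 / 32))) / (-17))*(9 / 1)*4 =-7632548352 / 37624111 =-202.86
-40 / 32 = -5 / 4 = -1.25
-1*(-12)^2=-144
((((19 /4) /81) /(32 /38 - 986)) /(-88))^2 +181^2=9331068987886442712337 /284822471471763456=32761.00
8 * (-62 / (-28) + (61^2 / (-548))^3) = -358091838351 / 143995768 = -2486.82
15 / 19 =0.79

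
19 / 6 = 3.17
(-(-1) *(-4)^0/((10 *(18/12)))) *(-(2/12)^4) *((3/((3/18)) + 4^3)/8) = -41/77760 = -0.00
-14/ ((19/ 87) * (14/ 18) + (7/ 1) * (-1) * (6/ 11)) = 17226/ 4489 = 3.84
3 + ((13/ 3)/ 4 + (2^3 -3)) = 109/ 12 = 9.08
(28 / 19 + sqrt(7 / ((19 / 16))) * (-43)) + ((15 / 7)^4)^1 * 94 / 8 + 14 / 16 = 91273407 / 364952 - 172 * sqrt(133) / 19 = 145.70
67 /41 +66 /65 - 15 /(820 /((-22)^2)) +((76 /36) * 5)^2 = 22712371 /215865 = 105.22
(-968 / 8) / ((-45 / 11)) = 1331 / 45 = 29.58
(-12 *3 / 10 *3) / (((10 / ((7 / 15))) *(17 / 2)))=-126 / 2125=-0.06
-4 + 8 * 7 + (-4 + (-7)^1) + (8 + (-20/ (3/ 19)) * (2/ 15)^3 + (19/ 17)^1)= 1714964/ 34425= 49.82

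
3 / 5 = 0.60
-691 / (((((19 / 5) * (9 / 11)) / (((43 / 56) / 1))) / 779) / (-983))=65863767145 / 504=130682077.67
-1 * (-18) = 18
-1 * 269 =-269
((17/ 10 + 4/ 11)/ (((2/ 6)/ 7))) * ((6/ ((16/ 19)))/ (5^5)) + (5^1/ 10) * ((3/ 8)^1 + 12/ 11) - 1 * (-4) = 830459/ 171875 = 4.83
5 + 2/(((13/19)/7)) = 331/13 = 25.46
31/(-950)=-0.03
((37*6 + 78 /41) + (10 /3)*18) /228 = 970 /779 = 1.25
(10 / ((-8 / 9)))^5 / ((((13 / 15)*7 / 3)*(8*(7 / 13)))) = -8303765625 / 401408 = -20686.60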